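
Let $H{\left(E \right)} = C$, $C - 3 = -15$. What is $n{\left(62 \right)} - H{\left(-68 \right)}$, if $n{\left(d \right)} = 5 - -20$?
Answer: $37$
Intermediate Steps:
$C = -12$ ($C = 3 - 15 = -12$)
$H{\left(E \right)} = -12$
$n{\left(d \right)} = 25$ ($n{\left(d \right)} = 5 + 20 = 25$)
$n{\left(62 \right)} - H{\left(-68 \right)} = 25 - -12 = 25 + 12 = 37$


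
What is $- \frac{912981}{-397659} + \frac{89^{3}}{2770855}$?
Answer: $\frac{936691745442}{367285142815} \approx 2.5503$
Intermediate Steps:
$- \frac{912981}{-397659} + \frac{89^{3}}{2770855} = \left(-912981\right) \left(- \frac{1}{397659}\right) + 704969 \cdot \frac{1}{2770855} = \frac{304327}{132553} + \frac{704969}{2770855} = \frac{936691745442}{367285142815}$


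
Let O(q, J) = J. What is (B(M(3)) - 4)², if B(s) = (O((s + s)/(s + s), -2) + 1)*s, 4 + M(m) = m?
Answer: 9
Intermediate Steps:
M(m) = -4 + m
B(s) = -s (B(s) = (-2 + 1)*s = -s)
(B(M(3)) - 4)² = (-(-4 + 3) - 4)² = (-1*(-1) - 4)² = (1 - 4)² = (-3)² = 9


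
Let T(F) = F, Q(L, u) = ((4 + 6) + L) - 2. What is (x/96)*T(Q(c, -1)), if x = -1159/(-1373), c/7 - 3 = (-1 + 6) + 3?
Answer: 98515/131808 ≈ 0.74741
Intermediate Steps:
c = 77 (c = 21 + 7*((-1 + 6) + 3) = 21 + 7*(5 + 3) = 21 + 7*8 = 21 + 56 = 77)
Q(L, u) = 8 + L (Q(L, u) = (10 + L) - 2 = 8 + L)
x = 1159/1373 (x = -1159*(-1/1373) = 1159/1373 ≈ 0.84414)
(x/96)*T(Q(c, -1)) = ((1159/1373)/96)*(8 + 77) = ((1159/1373)*(1/96))*85 = (1159/131808)*85 = 98515/131808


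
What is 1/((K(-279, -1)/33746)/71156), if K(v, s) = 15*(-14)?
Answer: -1200615188/105 ≈ -1.1434e+7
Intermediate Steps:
K(v, s) = -210
1/((K(-279, -1)/33746)/71156) = 1/(-210/33746/71156) = 1/(-210*1/33746*(1/71156)) = 1/(-105/16873*1/71156) = 1/(-105/1200615188) = -1200615188/105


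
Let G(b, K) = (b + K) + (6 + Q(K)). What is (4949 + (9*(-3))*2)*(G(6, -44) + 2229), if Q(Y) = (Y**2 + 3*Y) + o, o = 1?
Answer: 19589790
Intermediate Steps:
Q(Y) = 1 + Y**2 + 3*Y (Q(Y) = (Y**2 + 3*Y) + 1 = 1 + Y**2 + 3*Y)
G(b, K) = 7 + b + K**2 + 4*K (G(b, K) = (b + K) + (6 + (1 + K**2 + 3*K)) = (K + b) + (7 + K**2 + 3*K) = 7 + b + K**2 + 4*K)
(4949 + (9*(-3))*2)*(G(6, -44) + 2229) = (4949 + (9*(-3))*2)*((7 + 6 + (-44)**2 + 4*(-44)) + 2229) = (4949 - 27*2)*((7 + 6 + 1936 - 176) + 2229) = (4949 - 54)*(1773 + 2229) = 4895*4002 = 19589790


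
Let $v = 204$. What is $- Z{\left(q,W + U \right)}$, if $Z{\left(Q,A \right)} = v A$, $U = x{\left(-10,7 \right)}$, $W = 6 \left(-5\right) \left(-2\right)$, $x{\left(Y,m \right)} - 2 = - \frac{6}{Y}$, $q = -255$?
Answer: $- \frac{63852}{5} \approx -12770.0$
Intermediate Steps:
$x{\left(Y,m \right)} = 2 - \frac{6}{Y}$
$W = 60$ ($W = \left(-30\right) \left(-2\right) = 60$)
$U = \frac{13}{5}$ ($U = 2 - \frac{6}{-10} = 2 - - \frac{3}{5} = 2 + \frac{3}{5} = \frac{13}{5} \approx 2.6$)
$Z{\left(Q,A \right)} = 204 A$
$- Z{\left(q,W + U \right)} = - 204 \left(60 + \frac{13}{5}\right) = - \frac{204 \cdot 313}{5} = \left(-1\right) \frac{63852}{5} = - \frac{63852}{5}$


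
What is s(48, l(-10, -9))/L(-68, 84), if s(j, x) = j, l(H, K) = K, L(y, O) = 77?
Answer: 48/77 ≈ 0.62338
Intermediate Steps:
s(48, l(-10, -9))/L(-68, 84) = 48/77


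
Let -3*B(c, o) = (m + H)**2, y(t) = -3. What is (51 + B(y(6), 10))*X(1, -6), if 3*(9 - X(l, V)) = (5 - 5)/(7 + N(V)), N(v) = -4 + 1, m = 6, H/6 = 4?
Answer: -2241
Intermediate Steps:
H = 24 (H = 6*4 = 24)
B(c, o) = -300 (B(c, o) = -(6 + 24)**2/3 = -1/3*30**2 = -1/3*900 = -300)
N(v) = -3
X(l, V) = 9 (X(l, V) = 9 - (5 - 5)/(3*(7 - 3)) = 9 - 0/4 = 9 - 1/3*0 = 9 + 0 = 9)
(51 + B(y(6), 10))*X(1, -6) = (51 - 300)*9 = -249*9 = -2241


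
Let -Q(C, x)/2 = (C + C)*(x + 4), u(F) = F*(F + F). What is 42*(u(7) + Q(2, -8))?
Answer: 5460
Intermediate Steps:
u(F) = 2*F**2 (u(F) = F*(2*F) = 2*F**2)
Q(C, x) = -4*C*(4 + x) (Q(C, x) = -2*(C + C)*(x + 4) = -2*2*C*(4 + x) = -4*C*(4 + x))
42*(u(7) + Q(2, -8)) = 42*(2*7**2 - 4*2*(4 - 8)) = 42*(2*49 - 4*2*(-4)) = 42*(98 + 32) = 42*130 = 5460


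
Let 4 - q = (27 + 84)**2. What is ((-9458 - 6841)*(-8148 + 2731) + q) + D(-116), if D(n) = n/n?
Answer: 88279367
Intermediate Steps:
D(n) = 1
q = -12317 (q = 4 - (27 + 84)**2 = 4 - 1*111**2 = 4 - 1*12321 = 4 - 12321 = -12317)
((-9458 - 6841)*(-8148 + 2731) + q) + D(-116) = ((-9458 - 6841)*(-8148 + 2731) - 12317) + 1 = (-16299*(-5417) - 12317) + 1 = (88291683 - 12317) + 1 = 88279366 + 1 = 88279367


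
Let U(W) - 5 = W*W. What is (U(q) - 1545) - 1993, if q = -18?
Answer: -3209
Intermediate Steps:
U(W) = 5 + W² (U(W) = 5 + W*W = 5 + W²)
(U(q) - 1545) - 1993 = ((5 + (-18)²) - 1545) - 1993 = ((5 + 324) - 1545) - 1993 = (329 - 1545) - 1993 = -1216 - 1993 = -3209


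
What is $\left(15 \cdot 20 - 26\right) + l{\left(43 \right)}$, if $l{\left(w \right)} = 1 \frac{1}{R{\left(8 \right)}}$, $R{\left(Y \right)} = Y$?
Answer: $\frac{2193}{8} \approx 274.13$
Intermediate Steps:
$l{\left(w \right)} = \frac{1}{8}$ ($l{\left(w \right)} = 1 \cdot \frac{1}{8} = \frac{1}{8}$)
$\left(15 \cdot 20 - 26\right) + l{\left(43 \right)} = \left(15 \cdot 20 - 26\right) + \frac{1}{8} = \left(300 - 26\right) + \frac{1}{8} = 274 + \frac{1}{8} = \frac{2193}{8}$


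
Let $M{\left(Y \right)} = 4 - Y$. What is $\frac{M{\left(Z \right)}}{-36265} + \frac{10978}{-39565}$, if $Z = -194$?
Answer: $- \frac{81190208}{286964945} \approx -0.28293$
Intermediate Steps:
$\frac{M{\left(Z \right)}}{-36265} + \frac{10978}{-39565} = \frac{4 - -194}{-36265} + \frac{10978}{-39565} = \left(4 + 194\right) \left(- \frac{1}{36265}\right) + 10978 \left(- \frac{1}{39565}\right) = 198 \left(- \frac{1}{36265}\right) - \frac{10978}{39565} = - \frac{198}{36265} - \frac{10978}{39565} = - \frac{81190208}{286964945}$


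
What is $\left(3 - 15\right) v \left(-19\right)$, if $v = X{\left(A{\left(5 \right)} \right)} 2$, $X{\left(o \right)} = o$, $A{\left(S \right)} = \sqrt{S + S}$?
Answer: $456 \sqrt{10} \approx 1442.0$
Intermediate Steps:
$A{\left(S \right)} = \sqrt{2} \sqrt{S}$ ($A{\left(S \right)} = \sqrt{2 S} = \sqrt{2} \sqrt{S}$)
$v = 2 \sqrt{10}$ ($v = \sqrt{2} \sqrt{5} \cdot 2 = \sqrt{10} \cdot 2 = 2 \sqrt{10} \approx 6.3246$)
$\left(3 - 15\right) v \left(-19\right) = \left(3 - 15\right) 2 \sqrt{10} \left(-19\right) = - 12 \cdot 2 \sqrt{10} \left(-19\right) = - 24 \sqrt{10} \left(-19\right) = 456 \sqrt{10}$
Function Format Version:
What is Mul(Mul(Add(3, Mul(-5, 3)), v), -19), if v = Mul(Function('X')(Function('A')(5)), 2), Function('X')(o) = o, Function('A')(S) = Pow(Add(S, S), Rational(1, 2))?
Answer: Mul(456, Pow(10, Rational(1, 2))) ≈ 1442.0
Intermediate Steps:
Function('A')(S) = Mul(Pow(2, Rational(1, 2)), Pow(S, Rational(1, 2))) (Function('A')(S) = Pow(Mul(2, S), Rational(1, 2)) = Mul(Pow(2, Rational(1, 2)), Pow(S, Rational(1, 2))))
v = Mul(2, Pow(10, Rational(1, 2))) (v = Mul(Mul(Pow(2, Rational(1, 2)), Pow(5, Rational(1, 2))), 2) = Mul(Pow(10, Rational(1, 2)), 2) = Mul(2, Pow(10, Rational(1, 2))) ≈ 6.3246)
Mul(Mul(Add(3, Mul(-5, 3)), v), -19) = Mul(Mul(Add(3, Mul(-5, 3)), Mul(2, Pow(10, Rational(1, 2)))), -19) = Mul(Mul(Add(3, -15), Mul(2, Pow(10, Rational(1, 2)))), -19) = Mul(Mul(-12, Mul(2, Pow(10, Rational(1, 2)))), -19) = Mul(Mul(-24, Pow(10, Rational(1, 2))), -19) = Mul(456, Pow(10, Rational(1, 2)))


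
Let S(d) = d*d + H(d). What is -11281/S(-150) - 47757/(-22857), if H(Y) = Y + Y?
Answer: 267451861/169141800 ≈ 1.5812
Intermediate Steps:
H(Y) = 2*Y
S(d) = d² + 2*d (S(d) = d*d + 2*d = d² + 2*d)
-11281/S(-150) - 47757/(-22857) = -11281*(-1/(150*(2 - 150))) - 47757/(-22857) = -11281/((-150*(-148))) - 47757*(-1/22857) = -11281/22200 + 15919/7619 = 267451861/169141800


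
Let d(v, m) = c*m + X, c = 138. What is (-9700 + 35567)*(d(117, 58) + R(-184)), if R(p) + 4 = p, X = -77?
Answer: 200184713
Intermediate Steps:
R(p) = -4 + p
d(v, m) = -77 + 138*m (d(v, m) = 138*m - 77 = -77 + 138*m)
(-9700 + 35567)*(d(117, 58) + R(-184)) = (-9700 + 35567)*((-77 + 138*58) + (-4 - 184)) = 25867*((-77 + 8004) - 188) = 25867*(7927 - 188) = 25867*7739 = 200184713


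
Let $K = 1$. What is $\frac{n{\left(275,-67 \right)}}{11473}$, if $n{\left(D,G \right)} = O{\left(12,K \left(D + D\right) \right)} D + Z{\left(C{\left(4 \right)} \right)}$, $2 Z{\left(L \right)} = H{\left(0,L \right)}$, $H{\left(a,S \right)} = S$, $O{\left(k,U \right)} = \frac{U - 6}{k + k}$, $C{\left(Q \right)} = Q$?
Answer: $\frac{18706}{34419} \approx 0.54348$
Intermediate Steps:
$O{\left(k,U \right)} = \frac{-6 + U}{2 k}$
$Z{\left(L \right)} = \frac{L}{2}$
$n{\left(D,G \right)} = 2 + D \left(- \frac{1}{4} + \frac{D}{12}\right)$ ($n{\left(D,G \right)} = \frac{-6 + 1 \left(D + D\right)}{2 \cdot 12} D + \frac{1}{2} \cdot 4 = \frac{1}{2} \cdot \frac{1}{12} \left(-6 + 1 \cdot 2 D\right) D + 2 = \frac{1}{2} \cdot \frac{1}{12} \left(-6 + 2 D\right) D + 2 = \left(- \frac{1}{4} + \frac{D}{12}\right) D + 2 = D \left(- \frac{1}{4} + \frac{D}{12}\right) + 2 = 2 + D \left(- \frac{1}{4} + \frac{D}{12}\right)$)
$\frac{n{\left(275,-67 \right)}}{11473} = \frac{2 + \frac{1}{12} \cdot 275 \left(-3 + 275\right)}{11473} = \left(2 + \frac{1}{12} \cdot 275 \cdot 272\right) \frac{1}{11473} = \left(2 + \frac{18700}{3}\right) \frac{1}{11473} = \frac{18706}{3} \cdot \frac{1}{11473} = \frac{18706}{34419}$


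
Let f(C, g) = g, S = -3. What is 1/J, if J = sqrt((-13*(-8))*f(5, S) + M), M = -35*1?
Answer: -I*sqrt(347)/347 ≈ -0.053683*I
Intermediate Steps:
M = -35
J = I*sqrt(347) (J = sqrt(-13*(-8)*(-3) - 35) = sqrt(104*(-3) - 35) = sqrt(-312 - 35) = sqrt(-347) = I*sqrt(347) ≈ 18.628*I)
1/J = 1/(I*sqrt(347)) = -I*sqrt(347)/347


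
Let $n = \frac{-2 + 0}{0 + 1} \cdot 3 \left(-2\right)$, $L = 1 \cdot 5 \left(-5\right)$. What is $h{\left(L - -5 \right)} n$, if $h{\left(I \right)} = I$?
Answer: $-240$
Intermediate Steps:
$L = -25$ ($L = 5 \left(-5\right) = -25$)
$n = 12$ ($n = - \frac{2}{1} \cdot 3 \left(-2\right) = \left(-2\right) 1 \cdot 3 \left(-2\right) = \left(-2\right) 3 \left(-2\right) = \left(-6\right) \left(-2\right) = 12$)
$h{\left(L - -5 \right)} n = \left(-25 - -5\right) 12 = \left(-25 + 5\right) 12 = \left(-20\right) 12 = -240$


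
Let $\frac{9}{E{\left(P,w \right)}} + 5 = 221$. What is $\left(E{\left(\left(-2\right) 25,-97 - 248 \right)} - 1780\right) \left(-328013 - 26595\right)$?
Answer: $\frac{1893562394}{3} \approx 6.3119 \cdot 10^{8}$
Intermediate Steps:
$E{\left(P,w \right)} = \frac{1}{24}$ ($E{\left(P,w \right)} = \frac{9}{-5 + 221} = \frac{9}{216} = 9 \cdot \frac{1}{216} = \frac{1}{24}$)
$\left(E{\left(\left(-2\right) 25,-97 - 248 \right)} - 1780\right) \left(-328013 - 26595\right) = \left(\frac{1}{24} - 1780\right) \left(-328013 - 26595\right) = \left(- \frac{42719}{24}\right) \left(-354608\right) = \frac{1893562394}{3}$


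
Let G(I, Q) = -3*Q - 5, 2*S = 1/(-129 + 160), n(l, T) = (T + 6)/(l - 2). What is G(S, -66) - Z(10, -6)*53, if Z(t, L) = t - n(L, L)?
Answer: -337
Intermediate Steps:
n(l, T) = (6 + T)/(-2 + l)
S = 1/62 (S = 1/(2*(-129 + 160)) = (½)/31 = (½)*(1/31) = 1/62 ≈ 0.016129)
Z(t, L) = t - (6 + L)/(-2 + L)
G(I, Q) = -5 - 3*Q
G(S, -66) - Z(10, -6)*53 = (-5 - 3*(-66)) - (-6 - 1*(-6) + 10*(-2 - 6))/(-2 - 6)*53 = (-5 + 198) - (-6 + 6 + 10*(-8))/(-8)*53 = 193 - (-(-6 + 6 - 80)/8)*53 = 193 - (-⅛*(-80))*53 = 193 - 10*53 = 193 - 1*530 = 193 - 530 = -337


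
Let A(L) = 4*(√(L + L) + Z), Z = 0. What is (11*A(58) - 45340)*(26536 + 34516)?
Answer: -2768097680 + 5372576*√29 ≈ -2.7392e+9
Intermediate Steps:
A(L) = 4*√2*√L (A(L) = 4*(√(L + L) + 0) = 4*(√(2*L) + 0) = 4*(√2*√L + 0) = 4*(√2*√L) = 4*√2*√L)
(11*A(58) - 45340)*(26536 + 34516) = (11*(4*√2*√58) - 45340)*(26536 + 34516) = (11*(8*√29) - 45340)*61052 = (88*√29 - 45340)*61052 = (-45340 + 88*√29)*61052 = -2768097680 + 5372576*√29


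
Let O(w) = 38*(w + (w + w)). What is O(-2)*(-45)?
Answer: 10260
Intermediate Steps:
O(w) = 114*w (O(w) = 38*(w + 2*w) = 38*(3*w) = 114*w)
O(-2)*(-45) = (114*(-2))*(-45) = -228*(-45) = 10260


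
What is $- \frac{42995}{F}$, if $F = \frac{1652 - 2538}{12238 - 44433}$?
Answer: $- \frac{1384224025}{886} \approx -1.5623 \cdot 10^{6}$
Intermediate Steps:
$F = \frac{886}{32195}$ ($F = - \frac{886}{-32195} = \left(-886\right) \left(- \frac{1}{32195}\right) = \frac{886}{32195} \approx 0.02752$)
$- \frac{42995}{F} = - \frac{42995}{\frac{886}{32195}} = \left(-42995\right) \frac{32195}{886} = - \frac{1384224025}{886}$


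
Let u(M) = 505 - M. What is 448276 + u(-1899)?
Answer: 450680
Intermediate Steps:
448276 + u(-1899) = 448276 + (505 - 1*(-1899)) = 448276 + (505 + 1899) = 448276 + 2404 = 450680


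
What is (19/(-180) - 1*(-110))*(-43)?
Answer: -850583/180 ≈ -4725.5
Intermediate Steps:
(19/(-180) - 1*(-110))*(-43) = (19*(-1/180) + 110)*(-43) = (-19/180 + 110)*(-43) = (19781/180)*(-43) = -850583/180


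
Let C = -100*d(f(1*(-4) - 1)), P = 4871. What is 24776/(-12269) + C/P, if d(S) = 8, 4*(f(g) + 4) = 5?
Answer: -130499096/59762299 ≈ -2.1836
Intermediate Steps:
f(g) = -11/4 (f(g) = -4 + (1/4)*5 = -4 + 5/4 = -11/4)
C = -800 (C = -100*8 = -800)
24776/(-12269) + C/P = 24776/(-12269) - 800/4871 = 24776*(-1/12269) - 800*1/4871 = -24776/12269 - 800/4871 = -130499096/59762299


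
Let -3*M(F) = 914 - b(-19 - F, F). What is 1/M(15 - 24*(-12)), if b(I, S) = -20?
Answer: -3/934 ≈ -0.0032120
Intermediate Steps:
M(F) = -934/3 (M(F) = -(914 - 1*(-20))/3 = -(914 + 20)/3 = -⅓*934 = -934/3)
1/M(15 - 24*(-12)) = 1/(-934/3) = -3/934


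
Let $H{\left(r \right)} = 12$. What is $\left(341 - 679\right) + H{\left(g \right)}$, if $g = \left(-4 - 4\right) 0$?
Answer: $-326$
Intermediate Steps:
$g = 0$ ($g = \left(-8\right) 0 = 0$)
$\left(341 - 679\right) + H{\left(g \right)} = \left(341 - 679\right) + 12 = -338 + 12 = -326$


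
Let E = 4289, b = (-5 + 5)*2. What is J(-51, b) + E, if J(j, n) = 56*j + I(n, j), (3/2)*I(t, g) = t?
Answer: 1433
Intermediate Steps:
b = 0 (b = 0*2 = 0)
I(t, g) = 2*t/3
J(j, n) = 56*j + 2*n/3
J(-51, b) + E = (56*(-51) + (⅔)*0) + 4289 = (-2856 + 0) + 4289 = -2856 + 4289 = 1433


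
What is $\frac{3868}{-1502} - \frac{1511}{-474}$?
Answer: $\frac{218045}{355974} \approx 0.61253$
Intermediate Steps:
$\frac{3868}{-1502} - \frac{1511}{-474} = 3868 \left(- \frac{1}{1502}\right) - - \frac{1511}{474} = - \frac{1934}{751} + \frac{1511}{474} = \frac{218045}{355974}$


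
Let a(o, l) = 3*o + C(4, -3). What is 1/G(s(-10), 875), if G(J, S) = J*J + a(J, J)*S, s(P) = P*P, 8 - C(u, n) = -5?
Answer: 1/283875 ≈ 3.5227e-6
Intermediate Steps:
C(u, n) = 13 (C(u, n) = 8 - 1*(-5) = 8 + 5 = 13)
s(P) = P²
a(o, l) = 13 + 3*o (a(o, l) = 3*o + 13 = 13 + 3*o)
G(J, S) = J² + S*(13 + 3*J) (G(J, S) = J*J + (13 + 3*J)*S = J² + S*(13 + 3*J))
1/G(s(-10), 875) = 1/(((-10)²)² + 875*(13 + 3*(-10)²)) = 1/(100² + 875*(13 + 3*100)) = 1/(10000 + 875*(13 + 300)) = 1/(10000 + 875*313) = 1/(10000 + 273875) = 1/283875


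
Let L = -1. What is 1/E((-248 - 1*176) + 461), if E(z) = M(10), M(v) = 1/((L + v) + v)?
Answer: 19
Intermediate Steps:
M(v) = 1/(-1 + 2*v) (M(v) = 1/((-1 + v) + v) = 1/(-1 + 2*v))
E(z) = 1/19 (E(z) = 1/(-1 + 2*10) = 1/(-1 + 20) = 1/19)
1/E((-248 - 1*176) + 461) = 1/(1/19) = 19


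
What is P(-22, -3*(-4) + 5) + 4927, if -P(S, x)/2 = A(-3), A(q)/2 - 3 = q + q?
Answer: 4939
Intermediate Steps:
A(q) = 6 + 4*q (A(q) = 6 + 2*(q + q) = 6 + 2*(2*q) = 6 + 4*q)
P(S, x) = 12 (P(S, x) = -2*(6 + 4*(-3)) = -2*(6 - 12) = -2*(-6) = 12)
P(-22, -3*(-4) + 5) + 4927 = 12 + 4927 = 4939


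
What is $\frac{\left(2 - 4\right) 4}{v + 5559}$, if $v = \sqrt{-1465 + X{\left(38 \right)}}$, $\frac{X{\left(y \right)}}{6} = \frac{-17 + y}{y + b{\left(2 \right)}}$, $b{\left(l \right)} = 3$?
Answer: $- \frac{455838}{316765415} + \frac{2 i \sqrt{2457499}}{316765415} \approx -0.001439 + 9.8978 \cdot 10^{-6} i$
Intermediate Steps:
$X{\left(y \right)} = \frac{6 \left(-17 + y\right)}{3 + y}$ ($X{\left(y \right)} = 6 \frac{-17 + y}{y + 3} = 6 \frac{-17 + y}{3 + y} = \frac{6 \left(-17 + y\right)}{3 + y}$)
$v = \frac{i \sqrt{2457499}}{41}$ ($v = \sqrt{-1465 + \frac{6 \left(-17 + 38\right)}{3 + 38}} = \sqrt{-1465 + 6 \cdot \frac{1}{41} \cdot 21} = \sqrt{-1465 + \frac{126}{41}} = \sqrt{- \frac{59939}{41}} = \frac{i \sqrt{2457499}}{41} \approx 38.235 i$)
$\frac{\left(2 - 4\right) 4}{v + 5559} = \frac{\left(2 - 4\right) 4}{\frac{i \sqrt{2457499}}{41} + 5559} = \frac{\left(-2\right) 4}{5559 + \frac{i \sqrt{2457499}}{41}} = \frac{1}{5559 + \frac{i \sqrt{2457499}}{41}} \left(-8\right) = - \frac{8}{5559 + \frac{i \sqrt{2457499}}{41}}$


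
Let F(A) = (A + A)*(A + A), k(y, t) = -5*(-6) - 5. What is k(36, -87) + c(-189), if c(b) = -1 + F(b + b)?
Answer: 571560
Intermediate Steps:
k(y, t) = 25 (k(y, t) = 30 - 5 = 25)
F(A) = 4*A² (F(A) = (2*A)*(2*A) = 4*A²)
c(b) = -1 + 16*b² (c(b) = -1 + 4*(b + b)² = -1 + 4*(2*b)² = -1 + 4*(4*b²) = -1 + 16*b²)
k(36, -87) + c(-189) = 25 + (-1 + 16*(-189)²) = 25 + (-1 + 16*35721) = 25 + (-1 + 571536) = 25 + 571535 = 571560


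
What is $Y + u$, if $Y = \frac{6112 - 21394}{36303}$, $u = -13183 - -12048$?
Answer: $- \frac{13739729}{12101} \approx -1135.4$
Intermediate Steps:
$u = -1135$ ($u = -13183 + 12048 = -1135$)
$Y = - \frac{5094}{12101}$ ($Y = \left(-15282\right) \frac{1}{36303} = - \frac{5094}{12101} \approx -0.42096$)
$Y + u = - \frac{5094}{12101} - 1135 = - \frac{13739729}{12101}$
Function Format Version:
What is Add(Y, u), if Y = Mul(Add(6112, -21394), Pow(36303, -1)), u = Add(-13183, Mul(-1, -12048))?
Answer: Rational(-13739729, 12101) ≈ -1135.4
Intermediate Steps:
u = -1135 (u = Add(-13183, 12048) = -1135)
Y = Rational(-5094, 12101) (Y = Mul(-15282, Rational(1, 36303)) = Rational(-5094, 12101) ≈ -0.42096)
Add(Y, u) = Add(Rational(-5094, 12101), -1135) = Rational(-13739729, 12101)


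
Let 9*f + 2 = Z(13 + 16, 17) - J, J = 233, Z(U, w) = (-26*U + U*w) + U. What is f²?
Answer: 218089/81 ≈ 2692.5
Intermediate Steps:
Z(U, w) = -25*U + U*w
f = -467/9 (f = -2/9 + ((13 + 16)*(-25 + 17) - 1*233)/9 = -2/9 + (29*(-8) - 233)/9 = -2/9 + (-232 - 233)/9 = -2/9 + (⅑)*(-465) = -2/9 - 155/3 = -467/9 ≈ -51.889)
f² = (-467/9)² = 218089/81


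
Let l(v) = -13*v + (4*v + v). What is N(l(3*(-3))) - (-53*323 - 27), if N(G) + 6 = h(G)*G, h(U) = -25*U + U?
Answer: -107276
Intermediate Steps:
h(U) = -24*U
l(v) = -8*v (l(v) = -13*v + 5*v = -8*v)
N(G) = -6 - 24*G² (N(G) = -6 + (-24*G)*G = -6 - 24*G²)
N(l(3*(-3))) - (-53*323 - 27) = (-6 - 24*(-24*(-3))²) - (-53*323 - 27) = (-6 - 24*(-8*(-9))²) - (-17119 - 27) = (-6 - 24*72²) - 1*(-17146) = (-6 - 24*5184) + 17146 = (-6 - 124416) + 17146 = -124422 + 17146 = -107276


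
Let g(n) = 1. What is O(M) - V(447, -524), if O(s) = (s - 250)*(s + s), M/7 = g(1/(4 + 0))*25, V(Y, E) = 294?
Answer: -26544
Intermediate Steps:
M = 175 (M = 7*(1*25) = 7*25 = 175)
O(s) = 2*s*(-250 + s) (O(s) = (-250 + s)*(2*s) = 2*s*(-250 + s))
O(M) - V(447, -524) = 2*175*(-250 + 175) - 1*294 = 2*175*(-75) - 294 = -26250 - 294 = -26544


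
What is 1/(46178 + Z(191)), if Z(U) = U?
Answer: 1/46369 ≈ 2.1566e-5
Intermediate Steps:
1/(46178 + Z(191)) = 1/(46178 + 191) = 1/46369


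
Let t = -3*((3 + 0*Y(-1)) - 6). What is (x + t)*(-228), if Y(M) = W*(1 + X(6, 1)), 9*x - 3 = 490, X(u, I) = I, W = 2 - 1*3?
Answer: -43624/3 ≈ -14541.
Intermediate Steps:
W = -1 (W = 2 - 3 = -1)
x = 493/9 (x = ⅓ + (⅑)*490 = ⅓ + 490/9 = 493/9 ≈ 54.778)
Y(M) = -2 (Y(M) = -(1 + 1) = -1*2 = -2)
t = 9 (t = -3*((3 + 0*(-2)) - 6) = -3*((3 + 0) - 6) = -3*(3 - 6) = -3*(-3) = 9)
(x + t)*(-228) = (493/9 + 9)*(-228) = (574/9)*(-228) = -43624/3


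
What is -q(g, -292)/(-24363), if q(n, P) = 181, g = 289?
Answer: 181/24363 ≈ 0.0074293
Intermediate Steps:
-q(g, -292)/(-24363) = -1*181/(-24363) = -181*(-1/24363) = 181/24363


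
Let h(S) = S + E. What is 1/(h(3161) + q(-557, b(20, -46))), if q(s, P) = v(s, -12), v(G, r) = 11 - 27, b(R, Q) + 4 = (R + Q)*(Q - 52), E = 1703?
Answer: 1/4848 ≈ 0.00020627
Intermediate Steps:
b(R, Q) = -4 + (-52 + Q)*(Q + R) (b(R, Q) = -4 + (R + Q)*(Q - 52) = -4 + (Q + R)*(-52 + Q) = -4 + (-52 + Q)*(Q + R))
v(G, r) = -16
q(s, P) = -16
h(S) = 1703 + S (h(S) = S + 1703 = 1703 + S)
1/(h(3161) + q(-557, b(20, -46))) = 1/((1703 + 3161) - 16) = 1/(4864 - 16) = 1/4848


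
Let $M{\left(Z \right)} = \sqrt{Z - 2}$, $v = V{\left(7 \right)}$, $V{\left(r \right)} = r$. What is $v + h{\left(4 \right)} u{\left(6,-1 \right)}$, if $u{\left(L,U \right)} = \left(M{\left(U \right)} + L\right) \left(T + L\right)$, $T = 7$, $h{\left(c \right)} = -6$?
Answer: $-461 - 78 i \sqrt{3} \approx -461.0 - 135.1 i$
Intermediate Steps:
$v = 7$
$M{\left(Z \right)} = \sqrt{-2 + Z}$
$u{\left(L,U \right)} = \left(7 + L\right) \left(L + \sqrt{-2 + U}\right)$ ($u{\left(L,U \right)} = \left(\sqrt{-2 + U} + L\right) \left(7 + L\right) = \left(L + \sqrt{-2 + U}\right) \left(7 + L\right) = \left(7 + L\right) \left(L + \sqrt{-2 + U}\right)$)
$v + h{\left(4 \right)} u{\left(6,-1 \right)} = 7 - 6 \left(6^{2} + 7 \cdot 6 + 7 \sqrt{-2 - 1} + 6 \sqrt{-2 - 1}\right) = 7 - 6 \left(36 + 42 + 7 \sqrt{-3} + 6 \sqrt{-3}\right) = 7 - 6 \left(36 + 42 + 7 i \sqrt{3} + 6 i \sqrt{3}\right) = 7 - 6 \left(78 + 13 i \sqrt{3}\right) = 7 - \left(468 + 78 i \sqrt{3}\right) = -461 - 78 i \sqrt{3}$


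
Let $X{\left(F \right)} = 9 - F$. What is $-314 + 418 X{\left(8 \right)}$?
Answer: $104$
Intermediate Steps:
$-314 + 418 X{\left(8 \right)} = -314 + 418 \left(9 - 8\right) = -314 + 418 \cdot 1 = -314 + 418 = 104$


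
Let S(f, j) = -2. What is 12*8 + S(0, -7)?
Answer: 94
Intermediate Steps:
12*8 + S(0, -7) = 12*8 - 2 = 96 - 2 = 94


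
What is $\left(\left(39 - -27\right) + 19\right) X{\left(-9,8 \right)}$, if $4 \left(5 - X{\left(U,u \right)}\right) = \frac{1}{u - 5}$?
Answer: $\frac{5015}{12} \approx 417.92$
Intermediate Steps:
$X{\left(U,u \right)} = 5 - \frac{1}{4 \left(-5 + u\right)}$ ($X{\left(U,u \right)} = 5 - \frac{1}{4 \left(u - 5\right)} = 5 - \frac{1}{4 \left(-5 + u\right)}$)
$\left(\left(39 - -27\right) + 19\right) X{\left(-9,8 \right)} = \left(\left(39 - -27\right) + 19\right) \frac{-101 + 20 \cdot 8}{4 \left(-5 + 8\right)} = \left(\left(39 + 27\right) + 19\right) \frac{-101 + 160}{4 \cdot 3} = \left(66 + 19\right) \frac{1}{4} \cdot \frac{1}{3} \cdot 59 = 85 \cdot \frac{59}{12} = \frac{5015}{12}$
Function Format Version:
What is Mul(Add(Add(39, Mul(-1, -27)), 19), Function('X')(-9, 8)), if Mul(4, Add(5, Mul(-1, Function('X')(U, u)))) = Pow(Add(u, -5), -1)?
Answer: Rational(5015, 12) ≈ 417.92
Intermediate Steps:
Function('X')(U, u) = Add(5, Mul(Rational(-1, 4), Pow(Add(-5, u), -1))) (Function('X')(U, u) = Add(5, Mul(Rational(-1, 4), Pow(Add(u, -5), -1))) = Add(5, Mul(Rational(-1, 4), Pow(Add(-5, u), -1))))
Mul(Add(Add(39, Mul(-1, -27)), 19), Function('X')(-9, 8)) = Mul(Add(Add(39, Mul(-1, -27)), 19), Mul(Rational(1, 4), Pow(Add(-5, 8), -1), Add(-101, Mul(20, 8)))) = Mul(Add(Add(39, 27), 19), Mul(Rational(1, 4), Pow(3, -1), Add(-101, 160))) = Mul(Add(66, 19), Mul(Rational(1, 4), Rational(1, 3), 59)) = Mul(85, Rational(59, 12)) = Rational(5015, 12)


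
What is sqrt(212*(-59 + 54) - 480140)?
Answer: 20*I*sqrt(1203) ≈ 693.69*I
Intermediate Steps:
sqrt(212*(-59 + 54) - 480140) = sqrt(212*(-5) - 480140) = sqrt(-1060 - 480140) = sqrt(-481200) = 20*I*sqrt(1203)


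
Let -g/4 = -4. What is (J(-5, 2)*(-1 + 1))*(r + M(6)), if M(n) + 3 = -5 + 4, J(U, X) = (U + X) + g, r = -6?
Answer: 0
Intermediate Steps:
g = 16 (g = -4*(-4) = 16)
J(U, X) = 16 + U + X (J(U, X) = (U + X) + 16 = 16 + U + X)
M(n) = -4 (M(n) = -3 + (-5 + 4) = -3 - 1 = -4)
(J(-5, 2)*(-1 + 1))*(r + M(6)) = ((16 - 5 + 2)*(-1 + 1))*(-6 - 4) = (13*0)*(-10) = 0*(-10) = 0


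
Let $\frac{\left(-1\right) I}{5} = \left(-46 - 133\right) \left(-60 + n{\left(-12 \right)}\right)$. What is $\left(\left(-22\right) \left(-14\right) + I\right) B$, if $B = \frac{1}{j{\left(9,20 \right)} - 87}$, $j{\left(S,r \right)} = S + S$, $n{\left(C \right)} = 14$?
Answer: $\frac{40862}{69} \approx 592.2$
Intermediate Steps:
$j{\left(S,r \right)} = 2 S$
$I = -41170$ ($I = - 5 \left(-46 - 133\right) \left(-60 + 14\right) = - 5 \left(\left(-179\right) \left(-46\right)\right) = \left(-5\right) 8234 = -41170$)
$B = - \frac{1}{69}$ ($B = \frac{1}{2 \cdot 9 - 87} = \frac{1}{18 - 87} = \frac{1}{-69} = - \frac{1}{69} \approx -0.014493$)
$\left(\left(-22\right) \left(-14\right) + I\right) B = \left(\left(-22\right) \left(-14\right) - 41170\right) \left(- \frac{1}{69}\right) = \left(308 - 41170\right) \left(- \frac{1}{69}\right) = \left(-40862\right) \left(- \frac{1}{69}\right) = \frac{40862}{69}$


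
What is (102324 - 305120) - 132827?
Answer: -335623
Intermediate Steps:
(102324 - 305120) - 132827 = -202796 - 132827 = -335623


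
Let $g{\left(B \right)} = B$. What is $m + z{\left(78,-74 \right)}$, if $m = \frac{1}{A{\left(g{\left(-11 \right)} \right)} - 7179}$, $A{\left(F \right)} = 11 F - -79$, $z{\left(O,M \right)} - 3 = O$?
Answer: $\frac{584900}{7221} \approx 81.0$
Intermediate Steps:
$z{\left(O,M \right)} = 3 + O$
$A{\left(F \right)} = 79 + 11 F$ ($A{\left(F \right)} = 11 F + 79 = 79 + 11 F$)
$m = - \frac{1}{7221}$ ($m = \frac{1}{\left(79 + 11 \left(-11\right)\right) - 7179} = \frac{1}{\left(79 - 121\right) - 7179} = \frac{1}{-42 - 7179} = \frac{1}{-7221} = - \frac{1}{7221} \approx -0.00013848$)
$m + z{\left(78,-74 \right)} = - \frac{1}{7221} + \left(3 + 78\right) = - \frac{1}{7221} + 81 = \frac{584900}{7221}$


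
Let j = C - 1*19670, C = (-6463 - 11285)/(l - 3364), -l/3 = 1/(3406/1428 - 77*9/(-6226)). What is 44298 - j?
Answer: 54289717993904/848771173 ≈ 63963.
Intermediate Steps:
l = -303093/252220 (l = -3/(3406/1428 - 77*9/(-6226)) = -3/(3406*(1/1428) - 693*(-1/6226)) = -3/(1703/714 + 63/566) = -3/252220/101031 = -3*101031/252220 = -303093/252220 ≈ -1.2017)
C = 4476400560/848771173 (C = (-6463 - 11285)/(-303093/252220 - 3364) = -17748/(-848771173/252220) = -17748*(-252220/848771173) = 4476400560/848771173 ≈ 5.2740)
j = -16690852572350/848771173 (j = 4476400560/848771173 - 1*19670 = 4476400560/848771173 - 19670 = -16690852572350/848771173 ≈ -19665.)
44298 - j = 44298 - 1*(-16690852572350/848771173) = 44298 + 16690852572350/848771173 = 54289717993904/848771173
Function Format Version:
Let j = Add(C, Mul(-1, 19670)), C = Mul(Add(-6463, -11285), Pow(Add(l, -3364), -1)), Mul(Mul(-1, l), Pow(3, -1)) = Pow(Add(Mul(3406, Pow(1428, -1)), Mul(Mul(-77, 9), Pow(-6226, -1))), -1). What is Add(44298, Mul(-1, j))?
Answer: Rational(54289717993904, 848771173) ≈ 63963.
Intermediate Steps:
l = Rational(-303093, 252220) (l = Mul(-3, Pow(Add(Mul(3406, Pow(1428, -1)), Mul(Mul(-77, 9), Pow(-6226, -1))), -1)) = Mul(-3, Pow(Add(Mul(3406, Rational(1, 1428)), Mul(-693, Rational(-1, 6226))), -1)) = Mul(-3, Pow(Add(Rational(1703, 714), Rational(63, 566)), -1)) = Mul(-3, Pow(Rational(252220, 101031), -1)) = Mul(-3, Rational(101031, 252220)) = Rational(-303093, 252220) ≈ -1.2017)
C = Rational(4476400560, 848771173) (C = Mul(Add(-6463, -11285), Pow(Add(Rational(-303093, 252220), -3364), -1)) = Mul(-17748, Pow(Rational(-848771173, 252220), -1)) = Mul(-17748, Rational(-252220, 848771173)) = Rational(4476400560, 848771173) ≈ 5.2740)
j = Rational(-16690852572350, 848771173) (j = Add(Rational(4476400560, 848771173), Mul(-1, 19670)) = Add(Rational(4476400560, 848771173), -19670) = Rational(-16690852572350, 848771173) ≈ -19665.)
Add(44298, Mul(-1, j)) = Add(44298, Mul(-1, Rational(-16690852572350, 848771173))) = Add(44298, Rational(16690852572350, 848771173)) = Rational(54289717993904, 848771173)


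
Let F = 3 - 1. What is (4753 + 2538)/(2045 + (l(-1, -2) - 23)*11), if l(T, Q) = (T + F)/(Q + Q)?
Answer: 29164/7157 ≈ 4.0749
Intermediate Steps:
F = 2
l(T, Q) = (2 + T)/(2*Q) (l(T, Q) = (T + 2)/(Q + Q) = (2 + T)/((2*Q)) = (2 + T)*(1/(2*Q)) = (2 + T)/(2*Q))
(4753 + 2538)/(2045 + (l(-1, -2) - 23)*11) = (4753 + 2538)/(2045 + ((½)*(2 - 1)/(-2) - 23)*11) = 7291/(2045 + ((½)*(-½)*1 - 23)*11) = 7291/(2045 + (-¼ - 23)*11) = 7291/(2045 - 93/4*11) = 7291/(2045 - 1023/4) = 7291/(7157/4) = 7291*(4/7157) = 29164/7157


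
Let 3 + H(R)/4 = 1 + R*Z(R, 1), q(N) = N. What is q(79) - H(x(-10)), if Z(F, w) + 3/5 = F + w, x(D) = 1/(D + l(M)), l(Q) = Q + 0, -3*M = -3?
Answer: 35287/405 ≈ 87.128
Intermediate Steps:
M = 1 (M = -⅓*(-3) = 1)
l(Q) = Q
x(D) = 1/(1 + D) (x(D) = 1/(D + 1) = 1/(1 + D))
Z(F, w) = -⅗ + F + w (Z(F, w) = -⅗ + (F + w) = -⅗ + F + w)
H(R) = -8 + 4*R*(⅖ + R) (H(R) = -12 + 4*(1 + R*(-⅗ + R + 1)) = -12 + 4*(1 + R*(⅖ + R)) = -12 + (4 + 4*R*(⅖ + R)) = -8 + 4*R*(⅖ + R))
q(79) - H(x(-10)) = 79 - (-8 + 4*(2 + 5/(1 - 10))/(5*(1 - 10))) = 79 - (-8 + (⅘)*(2 + 5/(-9))/(-9)) = 79 - (-8 + (⅘)*(-⅑)*(2 + 5*(-⅑))) = 79 - (-8 + (⅘)*(-⅑)*(2 - 5/9)) = 79 - (-8 + (⅘)*(-⅑)*(13/9)) = 79 - (-8 - 52/405) = 79 - 1*(-3292/405) = 79 + 3292/405 = 35287/405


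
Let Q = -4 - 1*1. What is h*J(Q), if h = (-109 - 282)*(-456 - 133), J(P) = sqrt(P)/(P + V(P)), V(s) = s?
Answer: -230299*I*sqrt(5)/10 ≈ -51496.0*I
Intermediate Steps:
Q = -5 (Q = -4 - 1 = -5)
J(P) = 1/(2*sqrt(P)) (J(P) = sqrt(P)/(P + P) = sqrt(P)/((2*P)) = (1/(2*P))*sqrt(P) = 1/(2*sqrt(P)))
h = 230299 (h = -391*(-589) = 230299)
h*J(Q) = 230299*(1/(2*sqrt(-5))) = 230299*((-I*sqrt(5)/5)/2) = 230299*(-I*sqrt(5)/10) = -230299*I*sqrt(5)/10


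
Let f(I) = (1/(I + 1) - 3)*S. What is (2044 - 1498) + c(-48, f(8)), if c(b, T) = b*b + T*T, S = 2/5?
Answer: 5773954/2025 ≈ 2851.3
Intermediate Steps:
S = ⅖ (S = 2*(⅕) = ⅖ ≈ 0.40000)
f(I) = -6/5 + 2/(5*(1 + I)) (f(I) = (1/(I + 1) - 3)*(⅖) = (1/(1 + I) - 3)*(⅖) = (-3 + 1/(1 + I))*(⅖) = -6/5 + 2/(5*(1 + I)))
c(b, T) = T² + b² (c(b, T) = b² + T² = T² + b²)
(2044 - 1498) + c(-48, f(8)) = (2044 - 1498) + ((2*(-2 - 3*8)/(5*(1 + 8)))² + (-48)²) = 546 + (((⅖)*(-2 - 24)/9)² + 2304) = 546 + (((⅖)*(⅑)*(-26))² + 2304) = 546 + ((-52/45)² + 2304) = 546 + (2704/2025 + 2304) = 546 + 4668304/2025 = 5773954/2025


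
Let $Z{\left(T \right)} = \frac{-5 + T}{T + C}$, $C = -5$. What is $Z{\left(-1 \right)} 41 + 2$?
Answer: $43$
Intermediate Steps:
$Z{\left(T \right)} = 1$ ($Z{\left(T \right)} = \frac{-5 + T}{T - 5} = \frac{-5 + T}{-5 + T} = 1$)
$Z{\left(-1 \right)} 41 + 2 = 1 \cdot 41 + 2 = 41 + 2 = 43$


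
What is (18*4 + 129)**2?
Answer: 40401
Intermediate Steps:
(18*4 + 129)**2 = (72 + 129)**2 = 201**2 = 40401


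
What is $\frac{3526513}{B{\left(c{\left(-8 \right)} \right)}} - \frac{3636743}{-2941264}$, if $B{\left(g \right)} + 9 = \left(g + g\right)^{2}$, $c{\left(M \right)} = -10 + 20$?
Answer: $\frac{10373827698945}{1150034224} \approx 9020.5$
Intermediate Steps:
$c{\left(M \right)} = 10$
$B{\left(g \right)} = -9 + 4 g^{2}$ ($B{\left(g \right)} = -9 + \left(g + g\right)^{2} = -9 + \left(2 g\right)^{2} = -9 + 4 g^{2}$)
$\frac{3526513}{B{\left(c{\left(-8 \right)} \right)}} - \frac{3636743}{-2941264} = \frac{3526513}{-9 + 4 \cdot 10^{2}} - \frac{3636743}{-2941264} = \frac{3526513}{-9 + 4 \cdot 100} - - \frac{3636743}{2941264} = \frac{3526513}{-9 + 400} + \frac{3636743}{2941264} = \frac{3526513}{391} + \frac{3636743}{2941264} = \frac{10373827698945}{1150034224}$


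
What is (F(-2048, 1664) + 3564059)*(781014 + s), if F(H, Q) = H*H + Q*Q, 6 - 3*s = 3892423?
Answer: -16310671913125/3 ≈ -5.4369e+12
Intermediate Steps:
s = -3892417/3 (s = 2 - ⅓*3892423 = 2 - 3892423/3 = -3892417/3 ≈ -1.2975e+6)
F(H, Q) = H² + Q²
(F(-2048, 1664) + 3564059)*(781014 + s) = (((-2048)² + 1664²) + 3564059)*(781014 - 3892417/3) = ((4194304 + 2768896) + 3564059)*(-1549375/3) = (6963200 + 3564059)*(-1549375/3) = 10527259*(-1549375/3) = -16310671913125/3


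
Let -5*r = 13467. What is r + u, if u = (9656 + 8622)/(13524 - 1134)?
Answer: -16676474/6195 ≈ -2691.9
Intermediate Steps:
r = -13467/5 (r = -⅕*13467 = -13467/5 ≈ -2693.4)
u = 9139/6195 (u = 18278/12390 = 18278*(1/12390) = 9139/6195 ≈ 1.4752)
r + u = -13467/5 + 9139/6195 = -16676474/6195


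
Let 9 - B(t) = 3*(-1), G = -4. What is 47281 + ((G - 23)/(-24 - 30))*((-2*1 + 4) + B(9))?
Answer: 47288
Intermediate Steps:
B(t) = 12 (B(t) = 9 - 3*(-1) = 9 - 1*(-3) = 9 + 3 = 12)
47281 + ((G - 23)/(-24 - 30))*((-2*1 + 4) + B(9)) = 47281 + ((-4 - 23)/(-24 - 30))*((-2*1 + 4) + 12) = 47281 + (-27/(-54))*((-2 + 4) + 12) = 47281 + (-27*(-1/54))*(2 + 12) = 47281 + (½)*14 = 47281 + 7 = 47288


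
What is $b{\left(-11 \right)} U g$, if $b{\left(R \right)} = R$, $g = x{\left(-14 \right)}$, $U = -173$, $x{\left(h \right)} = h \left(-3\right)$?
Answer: $79926$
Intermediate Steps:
$x{\left(h \right)} = - 3 h$
$g = 42$ ($g = \left(-3\right) \left(-14\right) = 42$)
$b{\left(-11 \right)} U g = \left(-11\right) \left(-173\right) 42 = 1903 \cdot 42 = 79926$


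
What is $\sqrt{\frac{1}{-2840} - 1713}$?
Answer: $\frac{i \sqrt{3454093910}}{1420} \approx 41.388 i$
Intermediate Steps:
$\sqrt{\frac{1}{-2840} - 1713} = \sqrt{- \frac{1}{2840} - 1713} = \sqrt{- \frac{4864921}{2840}} = \frac{i \sqrt{3454093910}}{1420}$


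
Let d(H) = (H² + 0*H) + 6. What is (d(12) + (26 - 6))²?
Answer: 28900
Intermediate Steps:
d(H) = 6 + H² (d(H) = (H² + 0) + 6 = H² + 6 = 6 + H²)
(d(12) + (26 - 6))² = ((6 + 12²) + (26 - 6))² = ((6 + 144) + 20)² = (150 + 20)² = 170² = 28900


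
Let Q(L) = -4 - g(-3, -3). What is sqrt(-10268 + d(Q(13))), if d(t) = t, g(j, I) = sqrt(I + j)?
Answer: sqrt(-10272 - I*sqrt(6)) ≈ 0.012 - 101.35*I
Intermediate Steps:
Q(L) = -4 - I*sqrt(6) (Q(L) = -4 - sqrt(-3 - 3) = -4 - sqrt(-6) = -4 - I*sqrt(6))
sqrt(-10268 + d(Q(13))) = sqrt(-10268 + (-4 - I*sqrt(6))) = sqrt(-10272 - I*sqrt(6))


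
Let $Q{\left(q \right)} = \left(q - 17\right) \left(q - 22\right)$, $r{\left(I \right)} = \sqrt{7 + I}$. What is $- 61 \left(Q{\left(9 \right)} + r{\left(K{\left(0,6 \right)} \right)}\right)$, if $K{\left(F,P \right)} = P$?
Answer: $-6344 - 61 \sqrt{13} \approx -6563.9$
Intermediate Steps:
$Q{\left(q \right)} = \left(-22 + q\right) \left(-17 + q\right)$ ($Q{\left(q \right)} = \left(-17 + q\right) \left(-22 + q\right) = \left(-22 + q\right) \left(-17 + q\right)$)
$- 61 \left(Q{\left(9 \right)} + r{\left(K{\left(0,6 \right)} \right)}\right) = - 61 \left(\left(374 + 9^{2} - 351\right) + \sqrt{7 + 6}\right) = - 61 \left(\left(374 + 81 - 351\right) + \sqrt{13}\right) = - 61 \left(104 + \sqrt{13}\right) = -6344 - 61 \sqrt{13}$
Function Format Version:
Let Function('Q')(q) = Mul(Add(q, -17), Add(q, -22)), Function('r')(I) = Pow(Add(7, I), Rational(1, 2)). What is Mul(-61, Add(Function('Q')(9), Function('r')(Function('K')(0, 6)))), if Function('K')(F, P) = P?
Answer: Add(-6344, Mul(-61, Pow(13, Rational(1, 2)))) ≈ -6563.9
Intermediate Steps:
Function('Q')(q) = Mul(Add(-22, q), Add(-17, q)) (Function('Q')(q) = Mul(Add(-17, q), Add(-22, q)) = Mul(Add(-22, q), Add(-17, q)))
Mul(-61, Add(Function('Q')(9), Function('r')(Function('K')(0, 6)))) = Mul(-61, Add(Add(374, Pow(9, 2), Mul(-39, 9)), Pow(Add(7, 6), Rational(1, 2)))) = Mul(-61, Add(Add(374, 81, -351), Pow(13, Rational(1, 2)))) = Mul(-61, Add(104, Pow(13, Rational(1, 2)))) = Add(-6344, Mul(-61, Pow(13, Rational(1, 2))))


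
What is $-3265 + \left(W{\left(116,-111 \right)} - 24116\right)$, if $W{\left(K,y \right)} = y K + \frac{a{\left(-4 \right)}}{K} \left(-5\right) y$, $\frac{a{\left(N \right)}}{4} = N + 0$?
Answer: $- \frac{1169673}{29} \approx -40334.0$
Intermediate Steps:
$a{\left(N \right)} = 4 N$ ($a{\left(N \right)} = 4 \left(N + 0\right) = 4 N$)
$W{\left(K,y \right)} = K y + \frac{80 y}{K}$ ($W{\left(K,y \right)} = y K + \frac{4 \left(-4\right)}{K} \left(-5\right) y = K y + - \frac{16}{K} \left(-5\right) y = K y + \frac{80}{K} y = K y + \frac{80 y}{K}$)
$-3265 + \left(W{\left(116,-111 \right)} - 24116\right) = -3265 - \left(24116 + \frac{111 \left(80 + 116^{2}\right)}{116}\right) = -3265 - \left(24116 + \frac{111 \left(80 + 13456\right)}{116}\right) = -3265 - \left(24116 + \frac{111}{116} \cdot 13536\right) = -3265 - \frac{1074988}{29} = - \frac{1169673}{29}$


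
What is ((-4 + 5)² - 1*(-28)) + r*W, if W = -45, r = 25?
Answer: -1096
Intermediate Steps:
((-4 + 5)² - 1*(-28)) + r*W = ((-4 + 5)² - 1*(-28)) + 25*(-45) = (1² + 28) - 1125 = (1 + 28) - 1125 = 29 - 1125 = -1096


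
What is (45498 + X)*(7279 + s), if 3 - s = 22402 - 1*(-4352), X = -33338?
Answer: -236779520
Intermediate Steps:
s = -26751 (s = 3 - (22402 - 1*(-4352)) = 3 - (22402 + 4352) = 3 - 1*26754 = 3 - 26754 = -26751)
(45498 + X)*(7279 + s) = (45498 - 33338)*(7279 - 26751) = 12160*(-19472) = -236779520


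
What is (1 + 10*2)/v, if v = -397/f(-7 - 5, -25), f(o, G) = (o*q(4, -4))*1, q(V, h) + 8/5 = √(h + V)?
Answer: -2016/1985 ≈ -1.0156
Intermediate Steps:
q(V, h) = -8/5 + √(V + h) (q(V, h) = -8/5 + √(h + V) = -8/5 + √(V + h))
f(o, G) = -8*o/5 (f(o, G) = (o*(-8/5 + √(4 - 4)))*1 = (o*(-8/5 + √0))*1 = (o*(-8/5 + 0))*1 = (o*(-8/5))*1 = -8*o/5*1 = -8*o/5)
v = -1985/96 (v = -397*(-5/(8*(-7 - 5))) = -397/((-8/5*(-12))) = -397/96/5 = -397*5/96 = -1985/96 ≈ -20.677)
(1 + 10*2)/v = (1 + 10*2)/(-1985/96) = (1 + 20)*(-96/1985) = 21*(-96/1985) = -2016/1985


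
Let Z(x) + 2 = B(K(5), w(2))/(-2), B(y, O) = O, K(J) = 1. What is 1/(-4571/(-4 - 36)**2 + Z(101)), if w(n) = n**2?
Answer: -1600/10971 ≈ -0.14584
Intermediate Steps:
Z(x) = -4 (Z(x) = -2 + 2**2/(-2) = -2 - 1/2*4 = -2 - 2 = -4)
1/(-4571/(-4 - 36)**2 + Z(101)) = 1/(-4571/(-4 - 36)**2 - 4) = 1/(-4571/((-40)**2) - 4) = 1/(-4571/1600 - 4) = 1/(-10971/1600) = -1600/10971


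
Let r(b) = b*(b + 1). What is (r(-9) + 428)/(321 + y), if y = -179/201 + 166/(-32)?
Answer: 1608000/1012789 ≈ 1.5877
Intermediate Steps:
r(b) = b*(1 + b)
y = -19547/3216 (y = -179*1/201 + 166*(-1/32) = -179/201 - 83/16 = -19547/3216 ≈ -6.0780)
(r(-9) + 428)/(321 + y) = (-9*(1 - 9) + 428)/(321 - 19547/3216) = (-9*(-8) + 428)/(1012789/3216) = (72 + 428)*(3216/1012789) = 500*(3216/1012789) = 1608000/1012789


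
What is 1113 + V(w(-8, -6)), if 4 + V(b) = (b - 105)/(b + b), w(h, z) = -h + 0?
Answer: 17647/16 ≈ 1102.9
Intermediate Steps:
w(h, z) = -h
V(b) = -4 + (-105 + b)/(2*b) (V(b) = -4 + (b - 105)/(b + b) = -4 + (-105 + b)/((2*b)) = -4 + (-105 + b)*(1/(2*b)) = -4 + (-105 + b)/(2*b))
1113 + V(w(-8, -6)) = 1113 + 7*(-15 - (-1)*(-8))/(2*((-1*(-8)))) = 1113 + (7/2)*(-15 - 1*8)/8 = 1113 + (7/2)*(1/8)*(-15 - 8) = 1113 + (7/2)*(1/8)*(-23) = 1113 - 161/16 = 17647/16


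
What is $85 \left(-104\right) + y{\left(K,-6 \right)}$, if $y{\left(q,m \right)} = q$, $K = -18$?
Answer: $-8858$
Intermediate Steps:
$85 \left(-104\right) + y{\left(K,-6 \right)} = 85 \left(-104\right) - 18 = -8840 - 18 = -8858$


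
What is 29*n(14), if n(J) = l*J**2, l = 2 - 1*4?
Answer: -11368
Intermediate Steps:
l = -2 (l = 2 - 4 = -2)
n(J) = -2*J**2
29*n(14) = 29*(-2*14**2) = 29*(-2*196) = 29*(-392) = -11368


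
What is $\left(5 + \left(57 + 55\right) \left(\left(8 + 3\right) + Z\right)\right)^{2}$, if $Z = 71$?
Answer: $84437721$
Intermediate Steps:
$\left(5 + \left(57 + 55\right) \left(\left(8 + 3\right) + Z\right)\right)^{2} = \left(5 + \left(57 + 55\right) \left(\left(8 + 3\right) + 71\right)\right)^{2} = \left(5 + 112 \left(11 + 71\right)\right)^{2} = \left(5 + 112 \cdot 82\right)^{2} = \left(5 + 9184\right)^{2} = 9189^{2} = 84437721$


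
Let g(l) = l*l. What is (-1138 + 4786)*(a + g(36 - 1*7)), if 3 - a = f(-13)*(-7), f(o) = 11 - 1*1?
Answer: 3334272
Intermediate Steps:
f(o) = 10 (f(o) = 11 - 1 = 10)
g(l) = l**2
a = 73 (a = 3 - 10*(-7) = 3 - 1*(-70) = 3 + 70 = 73)
(-1138 + 4786)*(a + g(36 - 1*7)) = (-1138 + 4786)*(73 + (36 - 1*7)**2) = 3648*(73 + (36 - 7)**2) = 3648*(73 + 29**2) = 3648*(73 + 841) = 3648*914 = 3334272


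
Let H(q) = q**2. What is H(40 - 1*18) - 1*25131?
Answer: -24647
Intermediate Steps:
H(40 - 1*18) - 1*25131 = (40 - 1*18)**2 - 1*25131 = (40 - 18)**2 - 25131 = 22**2 - 25131 = 484 - 25131 = -24647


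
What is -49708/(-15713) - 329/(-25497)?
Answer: 1272574453/400634361 ≈ 3.1764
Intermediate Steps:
-49708/(-15713) - 329/(-25497) = -49708*(-1/15713) - 329*(-1/25497) = 49708/15713 + 329/25497 = 1272574453/400634361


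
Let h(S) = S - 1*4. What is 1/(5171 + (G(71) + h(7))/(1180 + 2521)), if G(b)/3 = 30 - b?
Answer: 3701/19137751 ≈ 0.00019339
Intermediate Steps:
G(b) = 90 - 3*b (G(b) = 3*(30 - b) = 90 - 3*b)
h(S) = -4 + S (h(S) = S - 4 = -4 + S)
1/(5171 + (G(71) + h(7))/(1180 + 2521)) = 1/(5171 + ((90 - 3*71) + (-4 + 7))/(1180 + 2521)) = 1/(5171 + ((90 - 213) + 3)/3701) = 1/(5171 + (-123 + 3)*(1/3701)) = 1/(5171 - 120*1/3701) = 1/(5171 - 120/3701) = 1/(19137751/3701) = 3701/19137751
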